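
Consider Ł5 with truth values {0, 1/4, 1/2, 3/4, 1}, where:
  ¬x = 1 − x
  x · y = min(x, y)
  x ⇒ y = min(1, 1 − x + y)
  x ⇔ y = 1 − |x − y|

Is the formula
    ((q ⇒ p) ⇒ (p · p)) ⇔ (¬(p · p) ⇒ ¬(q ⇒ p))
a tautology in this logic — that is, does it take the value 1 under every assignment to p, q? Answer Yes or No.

Yes

At p = 1/2, q = 1, for instance:
q ⇒ p = 1 ⇒ 1/2 = 1/2
p · p = 1/2 · 1/2 = 1/2
(q ⇒ p) ⇒ (p · p) = 1/2 ⇒ 1/2 = 1
¬(p · p) = ¬1/2 = 1/2
¬(q ⇒ p) = ¬1/2 = 1/2
¬(p · p) ⇒ ¬(q ⇒ p) = 1/2 ⇒ 1/2 = 1
((q ⇒ p) ⇒ (p · p)) ⇔ (¬(p · p) ⇒ ¬(q ⇒ p)) = 1 ⇔ 1 = 1
and checking the remaining 24 assignments likewise gives ≥ 1 in every case.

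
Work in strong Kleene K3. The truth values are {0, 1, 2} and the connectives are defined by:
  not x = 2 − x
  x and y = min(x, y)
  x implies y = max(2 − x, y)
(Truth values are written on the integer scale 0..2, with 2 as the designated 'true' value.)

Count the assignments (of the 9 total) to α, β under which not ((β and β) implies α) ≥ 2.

α = 0, β = 0 ↦ 0  <
α = 0, β = 1 ↦ 1  <
α = 0, β = 2 ↦ 2  ≥
α = 1, β = 0 ↦ 0  <
α = 1, β = 1 ↦ 1  <
α = 1, β = 2 ↦ 1  <
α = 2, β = 0 ↦ 0  <
α = 2, β = 1 ↦ 0  <
α = 2, β = 2 ↦ 0  <
So 1 of the 9 assignments meets the threshold.

1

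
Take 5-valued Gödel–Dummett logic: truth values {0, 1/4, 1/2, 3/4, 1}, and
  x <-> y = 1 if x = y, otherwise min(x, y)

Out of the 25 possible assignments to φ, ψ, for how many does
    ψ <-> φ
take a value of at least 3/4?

7

value 1: 5 assignments (counts)
value 3/4: 2 assignments (counts)
value 1/2: 4 assignments
value 1/4: 6 assignments
value 0: 8 assignments
So 7 of the 25 assignments meet the threshold.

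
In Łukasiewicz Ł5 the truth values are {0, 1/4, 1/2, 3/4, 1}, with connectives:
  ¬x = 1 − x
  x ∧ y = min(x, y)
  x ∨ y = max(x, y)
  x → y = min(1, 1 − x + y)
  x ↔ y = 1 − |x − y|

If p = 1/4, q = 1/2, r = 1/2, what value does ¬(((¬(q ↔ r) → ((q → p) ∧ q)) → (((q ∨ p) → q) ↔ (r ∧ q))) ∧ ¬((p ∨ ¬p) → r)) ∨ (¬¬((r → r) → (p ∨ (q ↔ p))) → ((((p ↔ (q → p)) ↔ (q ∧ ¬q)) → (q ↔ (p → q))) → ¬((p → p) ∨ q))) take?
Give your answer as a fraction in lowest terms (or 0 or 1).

q ↔ r = 1/2 ↔ 1/2 = 1
¬(q ↔ r) = ¬1 = 0
q → p = 1/2 → 1/4 = 3/4
(q → p) ∧ q = 3/4 ∧ 1/2 = 1/2
¬(q ↔ r) → ((q → p) ∧ q) = 0 → 1/2 = 1
q ∨ p = 1/2 ∨ 1/4 = 1/2
(q ∨ p) → q = 1/2 → 1/2 = 1
r ∧ q = 1/2 ∧ 1/2 = 1/2
((q ∨ p) → q) ↔ (r ∧ q) = 1 ↔ 1/2 = 1/2
(¬(q ↔ r) → ((q → p) ∧ q)) → (((q ∨ p) → q) ↔ (r ∧ q)) = 1 → 1/2 = 1/2
¬p = ¬1/4 = 3/4
p ∨ ¬p = 1/4 ∨ 3/4 = 3/4
(p ∨ ¬p) → r = 3/4 → 1/2 = 3/4
¬((p ∨ ¬p) → r) = ¬3/4 = 1/4
((¬(q ↔ r) → ((q → p) ∧ q)) → (((q ∨ p) → q) ↔ (r ∧ q))) ∧ ¬((p ∨ ¬p) → r) = 1/2 ∧ 1/4 = 1/4
¬(((¬(q ↔ r) → ((q → p) ∧ q)) → (((q ∨ p) → q) ↔ (r ∧ q))) ∧ ¬((p ∨ ¬p) → r)) = ¬1/4 = 3/4
r → r = 1/2 → 1/2 = 1
q ↔ p = 1/2 ↔ 1/4 = 3/4
p ∨ (q ↔ p) = 1/4 ∨ 3/4 = 3/4
(r → r) → (p ∨ (q ↔ p)) = 1 → 3/4 = 3/4
¬((r → r) → (p ∨ (q ↔ p))) = ¬3/4 = 1/4
¬¬((r → r) → (p ∨ (q ↔ p))) = ¬1/4 = 3/4
q → p = 1/2 → 1/4 = 3/4
p ↔ (q → p) = 1/4 ↔ 3/4 = 1/2
¬q = ¬1/2 = 1/2
q ∧ ¬q = 1/2 ∧ 1/2 = 1/2
(p ↔ (q → p)) ↔ (q ∧ ¬q) = 1/2 ↔ 1/2 = 1
p → q = 1/4 → 1/2 = 1
q ↔ (p → q) = 1/2 ↔ 1 = 1/2
((p ↔ (q → p)) ↔ (q ∧ ¬q)) → (q ↔ (p → q)) = 1 → 1/2 = 1/2
p → p = 1/4 → 1/4 = 1
(p → p) ∨ q = 1 ∨ 1/2 = 1
¬((p → p) ∨ q) = ¬1 = 0
(((p ↔ (q → p)) ↔ (q ∧ ¬q)) → (q ↔ (p → q))) → ¬((p → p) ∨ q) = 1/2 → 0 = 1/2
¬¬((r → r) → (p ∨ (q ↔ p))) → ((((p ↔ (q → p)) ↔ (q ∧ ¬q)) → (q ↔ (p → q))) → ¬((p → p) ∨ q)) = 3/4 → 1/2 = 3/4
¬(((¬(q ↔ r) → ((q → p) ∧ q)) → (((q ∨ p) → q) ↔ (r ∧ q))) ∧ ¬((p ∨ ¬p) → r)) ∨ (¬¬((r → r) → (p ∨ (q ↔ p))) → ((((p ↔ (q → p)) ↔ (q ∧ ¬q)) → (q ↔ (p → q))) → ¬((p → p) ∨ q))) = 3/4 ∨ 3/4 = 3/4

3/4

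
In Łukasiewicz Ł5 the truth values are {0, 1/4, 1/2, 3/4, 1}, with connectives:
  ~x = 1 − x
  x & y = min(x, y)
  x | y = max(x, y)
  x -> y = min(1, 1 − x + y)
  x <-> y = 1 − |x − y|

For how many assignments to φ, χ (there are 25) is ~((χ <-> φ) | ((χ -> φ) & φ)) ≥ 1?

value 1: 1 assignment (counts)
value 3/4: 2 assignments
value 1/2: 4 assignments
value 1/4: 9 assignments
value 0: 9 assignments
So 1 of the 25 assignments meets the threshold.

1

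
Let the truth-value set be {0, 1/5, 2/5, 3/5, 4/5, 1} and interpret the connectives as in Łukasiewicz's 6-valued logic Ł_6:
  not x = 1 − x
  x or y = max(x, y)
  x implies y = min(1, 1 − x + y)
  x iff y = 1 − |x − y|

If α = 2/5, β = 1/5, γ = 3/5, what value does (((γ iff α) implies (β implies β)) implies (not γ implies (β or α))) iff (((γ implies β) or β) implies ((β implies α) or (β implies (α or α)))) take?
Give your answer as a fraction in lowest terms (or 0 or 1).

1

γ iff α = 3/5 iff 2/5 = 4/5
β implies β = 1/5 implies 1/5 = 1
(γ iff α) implies (β implies β) = 4/5 implies 1 = 1
not γ = not 3/5 = 2/5
β or α = 1/5 or 2/5 = 2/5
not γ implies (β or α) = 2/5 implies 2/5 = 1
((γ iff α) implies (β implies β)) implies (not γ implies (β or α)) = 1 implies 1 = 1
γ implies β = 3/5 implies 1/5 = 3/5
(γ implies β) or β = 3/5 or 1/5 = 3/5
β implies α = 1/5 implies 2/5 = 1
α or α = 2/5 or 2/5 = 2/5
β implies (α or α) = 1/5 implies 2/5 = 1
(β implies α) or (β implies (α or α)) = 1 or 1 = 1
((γ implies β) or β) implies ((β implies α) or (β implies (α or α))) = 3/5 implies 1 = 1
(((γ iff α) implies (β implies β)) implies (not γ implies (β or α))) iff (((γ implies β) or β) implies ((β implies α) or (β implies (α or α)))) = 1 iff 1 = 1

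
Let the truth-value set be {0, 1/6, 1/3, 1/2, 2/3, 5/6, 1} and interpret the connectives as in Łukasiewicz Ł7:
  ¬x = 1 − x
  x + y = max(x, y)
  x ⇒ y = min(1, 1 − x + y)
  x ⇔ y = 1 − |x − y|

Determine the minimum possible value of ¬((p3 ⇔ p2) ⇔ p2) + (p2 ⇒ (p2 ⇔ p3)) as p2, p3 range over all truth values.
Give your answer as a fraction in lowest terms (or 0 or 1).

1/2

Take p2 = 5/6, p3 = 1/6:
p3 ⇔ p2 = 1/6 ⇔ 5/6 = 1/3
(p3 ⇔ p2) ⇔ p2 = 1/3 ⇔ 5/6 = 1/2
¬((p3 ⇔ p2) ⇔ p2) = ¬1/2 = 1/2
p2 ⇔ p3 = 5/6 ⇔ 1/6 = 1/3
p2 ⇒ (p2 ⇔ p3) = 5/6 ⇒ 1/3 = 1/2
¬((p3 ⇔ p2) ⇔ p2) + (p2 ⇒ (p2 ⇔ p3)) = 1/2 + 1/2 = 1/2
No assignment yields a value below 1/2, so this is the minimum.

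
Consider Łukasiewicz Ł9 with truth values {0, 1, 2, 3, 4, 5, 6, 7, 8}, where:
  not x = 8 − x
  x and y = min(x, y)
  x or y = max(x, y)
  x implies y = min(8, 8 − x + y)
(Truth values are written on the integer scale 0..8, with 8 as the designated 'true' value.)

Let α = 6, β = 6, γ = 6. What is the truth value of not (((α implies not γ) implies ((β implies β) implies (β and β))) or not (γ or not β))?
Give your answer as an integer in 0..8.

not γ = not 6 = 2
α implies not γ = 6 implies 2 = 4
β implies β = 6 implies 6 = 8
β and β = 6 and 6 = 6
(β implies β) implies (β and β) = 8 implies 6 = 6
(α implies not γ) implies ((β implies β) implies (β and β)) = 4 implies 6 = 8
not β = not 6 = 2
γ or not β = 6 or 2 = 6
not (γ or not β) = not 6 = 2
((α implies not γ) implies ((β implies β) implies (β and β))) or not (γ or not β) = 8 or 2 = 8
not (((α implies not γ) implies ((β implies β) implies (β and β))) or not (γ or not β)) = not 8 = 0

0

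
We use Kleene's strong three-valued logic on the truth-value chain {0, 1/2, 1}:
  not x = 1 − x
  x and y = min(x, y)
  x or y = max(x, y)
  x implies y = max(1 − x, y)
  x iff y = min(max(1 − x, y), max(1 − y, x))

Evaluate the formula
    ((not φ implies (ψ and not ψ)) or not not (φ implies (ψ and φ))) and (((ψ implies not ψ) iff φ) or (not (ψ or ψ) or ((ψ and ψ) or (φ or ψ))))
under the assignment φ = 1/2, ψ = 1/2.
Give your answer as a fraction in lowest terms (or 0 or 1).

not φ = not 1/2 = 1/2
not ψ = not 1/2 = 1/2
ψ and not ψ = 1/2 and 1/2 = 1/2
not φ implies (ψ and not ψ) = 1/2 implies 1/2 = 1/2
ψ and φ = 1/2 and 1/2 = 1/2
φ implies (ψ and φ) = 1/2 implies 1/2 = 1/2
not (φ implies (ψ and φ)) = not 1/2 = 1/2
not not (φ implies (ψ and φ)) = not 1/2 = 1/2
(not φ implies (ψ and not ψ)) or not not (φ implies (ψ and φ)) = 1/2 or 1/2 = 1/2
not ψ = not 1/2 = 1/2
ψ implies not ψ = 1/2 implies 1/2 = 1/2
(ψ implies not ψ) iff φ = 1/2 iff 1/2 = 1/2
ψ or ψ = 1/2 or 1/2 = 1/2
not (ψ or ψ) = not 1/2 = 1/2
ψ and ψ = 1/2 and 1/2 = 1/2
φ or ψ = 1/2 or 1/2 = 1/2
(ψ and ψ) or (φ or ψ) = 1/2 or 1/2 = 1/2
not (ψ or ψ) or ((ψ and ψ) or (φ or ψ)) = 1/2 or 1/2 = 1/2
((ψ implies not ψ) iff φ) or (not (ψ or ψ) or ((ψ and ψ) or (φ or ψ))) = 1/2 or 1/2 = 1/2
((not φ implies (ψ and not ψ)) or not not (φ implies (ψ and φ))) and (((ψ implies not ψ) iff φ) or (not (ψ or ψ) or ((ψ and ψ) or (φ or ψ)))) = 1/2 and 1/2 = 1/2

1/2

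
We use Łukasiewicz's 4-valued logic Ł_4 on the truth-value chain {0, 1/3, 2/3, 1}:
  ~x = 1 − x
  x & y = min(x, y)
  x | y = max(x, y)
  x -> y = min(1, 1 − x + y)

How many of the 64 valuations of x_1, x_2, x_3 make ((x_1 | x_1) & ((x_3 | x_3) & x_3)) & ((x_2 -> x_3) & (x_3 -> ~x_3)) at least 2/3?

8

value 2/3: 8 assignments (counts)
value 1/3: 16 assignments
value 0: 40 assignments
So 8 of the 64 assignments meet the threshold.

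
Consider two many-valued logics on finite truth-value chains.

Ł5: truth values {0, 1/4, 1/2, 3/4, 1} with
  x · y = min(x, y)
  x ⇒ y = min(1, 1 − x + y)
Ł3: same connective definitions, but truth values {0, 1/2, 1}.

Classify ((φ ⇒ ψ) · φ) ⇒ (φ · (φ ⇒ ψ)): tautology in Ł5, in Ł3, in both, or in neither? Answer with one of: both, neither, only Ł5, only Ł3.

In Ł5: every assignment gives 1 — tautology.
In Ł3: every assignment gives 1 — tautology.

both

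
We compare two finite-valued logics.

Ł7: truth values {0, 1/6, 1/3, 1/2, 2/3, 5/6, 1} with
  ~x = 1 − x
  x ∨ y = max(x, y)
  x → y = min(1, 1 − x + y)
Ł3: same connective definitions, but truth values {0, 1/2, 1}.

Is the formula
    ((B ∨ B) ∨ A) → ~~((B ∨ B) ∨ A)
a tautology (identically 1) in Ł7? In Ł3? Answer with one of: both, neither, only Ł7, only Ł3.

both

In Ł7: every assignment gives 1 — tautology.
In Ł3: every assignment gives 1 — tautology.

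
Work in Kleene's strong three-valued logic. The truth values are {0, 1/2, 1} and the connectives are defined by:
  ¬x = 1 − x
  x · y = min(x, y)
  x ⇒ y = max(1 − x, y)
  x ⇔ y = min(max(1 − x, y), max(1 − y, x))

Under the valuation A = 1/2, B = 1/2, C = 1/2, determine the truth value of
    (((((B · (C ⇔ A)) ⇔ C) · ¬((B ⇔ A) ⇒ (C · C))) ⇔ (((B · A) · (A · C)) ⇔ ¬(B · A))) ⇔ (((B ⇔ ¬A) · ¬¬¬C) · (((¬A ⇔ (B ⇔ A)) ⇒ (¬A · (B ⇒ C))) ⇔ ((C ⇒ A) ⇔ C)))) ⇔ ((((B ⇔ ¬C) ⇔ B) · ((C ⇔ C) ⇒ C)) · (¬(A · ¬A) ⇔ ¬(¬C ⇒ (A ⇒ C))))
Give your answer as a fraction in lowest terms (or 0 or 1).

C ⇔ A = 1/2 ⇔ 1/2 = 1/2
B · (C ⇔ A) = 1/2 · 1/2 = 1/2
(B · (C ⇔ A)) ⇔ C = 1/2 ⇔ 1/2 = 1/2
B ⇔ A = 1/2 ⇔ 1/2 = 1/2
C · C = 1/2 · 1/2 = 1/2
(B ⇔ A) ⇒ (C · C) = 1/2 ⇒ 1/2 = 1/2
¬((B ⇔ A) ⇒ (C · C)) = ¬1/2 = 1/2
((B · (C ⇔ A)) ⇔ C) · ¬((B ⇔ A) ⇒ (C · C)) = 1/2 · 1/2 = 1/2
B · A = 1/2 · 1/2 = 1/2
A · C = 1/2 · 1/2 = 1/2
(B · A) · (A · C) = 1/2 · 1/2 = 1/2
B · A = 1/2 · 1/2 = 1/2
¬(B · A) = ¬1/2 = 1/2
((B · A) · (A · C)) ⇔ ¬(B · A) = 1/2 ⇔ 1/2 = 1/2
(((B · (C ⇔ A)) ⇔ C) · ¬((B ⇔ A) ⇒ (C · C))) ⇔ (((B · A) · (A · C)) ⇔ ¬(B · A)) = 1/2 ⇔ 1/2 = 1/2
¬A = ¬1/2 = 1/2
B ⇔ ¬A = 1/2 ⇔ 1/2 = 1/2
¬C = ¬1/2 = 1/2
¬¬C = ¬1/2 = 1/2
¬¬¬C = ¬1/2 = 1/2
(B ⇔ ¬A) · ¬¬¬C = 1/2 · 1/2 = 1/2
¬A = ¬1/2 = 1/2
B ⇔ A = 1/2 ⇔ 1/2 = 1/2
¬A ⇔ (B ⇔ A) = 1/2 ⇔ 1/2 = 1/2
¬A = ¬1/2 = 1/2
B ⇒ C = 1/2 ⇒ 1/2 = 1/2
¬A · (B ⇒ C) = 1/2 · 1/2 = 1/2
(¬A ⇔ (B ⇔ A)) ⇒ (¬A · (B ⇒ C)) = 1/2 ⇒ 1/2 = 1/2
C ⇒ A = 1/2 ⇒ 1/2 = 1/2
(C ⇒ A) ⇔ C = 1/2 ⇔ 1/2 = 1/2
((¬A ⇔ (B ⇔ A)) ⇒ (¬A · (B ⇒ C))) ⇔ ((C ⇒ A) ⇔ C) = 1/2 ⇔ 1/2 = 1/2
((B ⇔ ¬A) · ¬¬¬C) · (((¬A ⇔ (B ⇔ A)) ⇒ (¬A · (B ⇒ C))) ⇔ ((C ⇒ A) ⇔ C)) = 1/2 · 1/2 = 1/2
((((B · (C ⇔ A)) ⇔ C) · ¬((B ⇔ A) ⇒ (C · C))) ⇔ (((B · A) · (A · C)) ⇔ ¬(B · A))) ⇔ (((B ⇔ ¬A) · ¬¬¬C) · (((¬A ⇔ (B ⇔ A)) ⇒ (¬A · (B ⇒ C))) ⇔ ((C ⇒ A) ⇔ C))) = 1/2 ⇔ 1/2 = 1/2
¬C = ¬1/2 = 1/2
B ⇔ ¬C = 1/2 ⇔ 1/2 = 1/2
(B ⇔ ¬C) ⇔ B = 1/2 ⇔ 1/2 = 1/2
C ⇔ C = 1/2 ⇔ 1/2 = 1/2
(C ⇔ C) ⇒ C = 1/2 ⇒ 1/2 = 1/2
((B ⇔ ¬C) ⇔ B) · ((C ⇔ C) ⇒ C) = 1/2 · 1/2 = 1/2
¬A = ¬1/2 = 1/2
A · ¬A = 1/2 · 1/2 = 1/2
¬(A · ¬A) = ¬1/2 = 1/2
¬C = ¬1/2 = 1/2
A ⇒ C = 1/2 ⇒ 1/2 = 1/2
¬C ⇒ (A ⇒ C) = 1/2 ⇒ 1/2 = 1/2
¬(¬C ⇒ (A ⇒ C)) = ¬1/2 = 1/2
¬(A · ¬A) ⇔ ¬(¬C ⇒ (A ⇒ C)) = 1/2 ⇔ 1/2 = 1/2
(((B ⇔ ¬C) ⇔ B) · ((C ⇔ C) ⇒ C)) · (¬(A · ¬A) ⇔ ¬(¬C ⇒ (A ⇒ C))) = 1/2 · 1/2 = 1/2
(((((B · (C ⇔ A)) ⇔ C) · ¬((B ⇔ A) ⇒ (C · C))) ⇔ (((B · A) · (A · C)) ⇔ ¬(B · A))) ⇔ (((B ⇔ ¬A) · ¬¬¬C) · (((¬A ⇔ (B ⇔ A)) ⇒ (¬A · (B ⇒ C))) ⇔ ((C ⇒ A) ⇔ C)))) ⇔ ((((B ⇔ ¬C) ⇔ B) · ((C ⇔ C) ⇒ C)) · (¬(A · ¬A) ⇔ ¬(¬C ⇒ (A ⇒ C)))) = 1/2 ⇔ 1/2 = 1/2

1/2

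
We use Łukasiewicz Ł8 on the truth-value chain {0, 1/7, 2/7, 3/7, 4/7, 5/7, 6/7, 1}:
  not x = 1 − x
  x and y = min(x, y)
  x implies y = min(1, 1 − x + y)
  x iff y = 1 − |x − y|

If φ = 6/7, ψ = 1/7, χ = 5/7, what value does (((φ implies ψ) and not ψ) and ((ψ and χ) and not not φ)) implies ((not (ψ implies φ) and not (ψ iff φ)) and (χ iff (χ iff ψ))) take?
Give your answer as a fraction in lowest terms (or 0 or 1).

6/7

φ implies ψ = 6/7 implies 1/7 = 2/7
not ψ = not 1/7 = 6/7
(φ implies ψ) and not ψ = 2/7 and 6/7 = 2/7
ψ and χ = 1/7 and 5/7 = 1/7
not φ = not 6/7 = 1/7
not not φ = not 1/7 = 6/7
(ψ and χ) and not not φ = 1/7 and 6/7 = 1/7
((φ implies ψ) and not ψ) and ((ψ and χ) and not not φ) = 2/7 and 1/7 = 1/7
ψ implies φ = 1/7 implies 6/7 = 1
not (ψ implies φ) = not 1 = 0
ψ iff φ = 1/7 iff 6/7 = 2/7
not (ψ iff φ) = not 2/7 = 5/7
not (ψ implies φ) and not (ψ iff φ) = 0 and 5/7 = 0
χ iff ψ = 5/7 iff 1/7 = 3/7
χ iff (χ iff ψ) = 5/7 iff 3/7 = 5/7
(not (ψ implies φ) and not (ψ iff φ)) and (χ iff (χ iff ψ)) = 0 and 5/7 = 0
(((φ implies ψ) and not ψ) and ((ψ and χ) and not not φ)) implies ((not (ψ implies φ) and not (ψ iff φ)) and (χ iff (χ iff ψ))) = 1/7 implies 0 = 6/7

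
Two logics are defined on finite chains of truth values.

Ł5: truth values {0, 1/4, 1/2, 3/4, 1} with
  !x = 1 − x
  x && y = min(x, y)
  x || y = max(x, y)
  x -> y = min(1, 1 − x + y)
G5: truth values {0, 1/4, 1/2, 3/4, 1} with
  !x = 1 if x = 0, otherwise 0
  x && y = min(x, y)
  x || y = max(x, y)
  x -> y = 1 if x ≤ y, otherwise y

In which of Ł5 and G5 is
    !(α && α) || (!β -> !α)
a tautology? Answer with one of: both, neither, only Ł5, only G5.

neither

In Ł5: at α = 1/4, β = 0 the value is 3/4 — not a tautology.
In G5: at α = 1/4, β = 0 the value is 0 — not a tautology.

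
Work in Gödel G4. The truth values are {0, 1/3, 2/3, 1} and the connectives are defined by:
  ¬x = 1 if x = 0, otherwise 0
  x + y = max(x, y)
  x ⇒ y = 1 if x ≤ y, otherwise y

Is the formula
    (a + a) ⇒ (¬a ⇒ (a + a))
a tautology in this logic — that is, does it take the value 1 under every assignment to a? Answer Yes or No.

a = 0 ↦ 1
a = 1/3 ↦ 1
a = 2/3 ↦ 1
a = 1 ↦ 1
Every assignment gives a value ≥ 1.

Yes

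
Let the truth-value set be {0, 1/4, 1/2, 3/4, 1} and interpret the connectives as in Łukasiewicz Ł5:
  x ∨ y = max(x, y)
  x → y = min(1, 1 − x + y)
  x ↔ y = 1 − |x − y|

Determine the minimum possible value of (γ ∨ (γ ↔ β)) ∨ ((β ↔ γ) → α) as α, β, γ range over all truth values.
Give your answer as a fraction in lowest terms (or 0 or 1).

Take α = 0, β = 0, γ = 1/2:
γ ↔ β = 1/2 ↔ 0 = 1/2
γ ∨ (γ ↔ β) = 1/2 ∨ 1/2 = 1/2
β ↔ γ = 0 ↔ 1/2 = 1/2
(β ↔ γ) → α = 1/2 → 0 = 1/2
(γ ∨ (γ ↔ β)) ∨ ((β ↔ γ) → α) = 1/2 ∨ 1/2 = 1/2
No assignment yields a value below 1/2, so this is the minimum.

1/2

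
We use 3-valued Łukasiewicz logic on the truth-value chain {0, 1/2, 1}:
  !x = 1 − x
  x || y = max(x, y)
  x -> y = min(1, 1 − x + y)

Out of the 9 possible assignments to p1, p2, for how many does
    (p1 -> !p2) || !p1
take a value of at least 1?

p1 = 0, p2 = 0 ↦ 1  ≥
p1 = 0, p2 = 1/2 ↦ 1  ≥
p1 = 0, p2 = 1 ↦ 1  ≥
p1 = 1/2, p2 = 0 ↦ 1  ≥
p1 = 1/2, p2 = 1/2 ↦ 1  ≥
p1 = 1/2, p2 = 1 ↦ 1/2  <
p1 = 1, p2 = 0 ↦ 1  ≥
p1 = 1, p2 = 1/2 ↦ 1/2  <
p1 = 1, p2 = 1 ↦ 0  <
So 6 of the 9 assignments meet the threshold.

6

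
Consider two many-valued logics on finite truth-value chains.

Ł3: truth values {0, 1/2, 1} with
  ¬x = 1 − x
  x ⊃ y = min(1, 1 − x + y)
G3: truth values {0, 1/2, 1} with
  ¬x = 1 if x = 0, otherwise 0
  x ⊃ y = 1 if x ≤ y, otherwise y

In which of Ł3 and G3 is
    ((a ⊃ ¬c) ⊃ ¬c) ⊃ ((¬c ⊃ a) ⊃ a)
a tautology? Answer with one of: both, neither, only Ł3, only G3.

only Ł3

In Ł3: every assignment gives 1 — tautology.
In G3: at a = 1/2, c = 1/2 the value is 1/2 — not a tautology.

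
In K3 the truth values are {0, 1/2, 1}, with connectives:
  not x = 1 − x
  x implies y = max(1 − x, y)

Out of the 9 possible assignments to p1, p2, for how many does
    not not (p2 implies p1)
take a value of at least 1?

p1 = 0, p2 = 0 ↦ 1  ≥
p1 = 0, p2 = 1/2 ↦ 1/2  <
p1 = 0, p2 = 1 ↦ 0  <
p1 = 1/2, p2 = 0 ↦ 1  ≥
p1 = 1/2, p2 = 1/2 ↦ 1/2  <
p1 = 1/2, p2 = 1 ↦ 1/2  <
p1 = 1, p2 = 0 ↦ 1  ≥
p1 = 1, p2 = 1/2 ↦ 1  ≥
p1 = 1, p2 = 1 ↦ 1  ≥
So 5 of the 9 assignments meet the threshold.

5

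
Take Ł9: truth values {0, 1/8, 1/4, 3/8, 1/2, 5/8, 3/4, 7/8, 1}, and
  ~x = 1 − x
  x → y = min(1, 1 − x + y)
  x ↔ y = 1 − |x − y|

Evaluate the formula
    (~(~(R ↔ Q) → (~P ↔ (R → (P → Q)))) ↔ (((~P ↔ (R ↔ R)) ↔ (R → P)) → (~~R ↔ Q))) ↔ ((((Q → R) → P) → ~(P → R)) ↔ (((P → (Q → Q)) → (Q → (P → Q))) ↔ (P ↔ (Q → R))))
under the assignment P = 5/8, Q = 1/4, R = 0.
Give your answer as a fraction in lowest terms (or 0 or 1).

R ↔ Q = 0 ↔ 1/4 = 3/4
~(R ↔ Q) = ~3/4 = 1/4
~P = ~5/8 = 3/8
P → Q = 5/8 → 1/4 = 5/8
R → (P → Q) = 0 → 5/8 = 1
~P ↔ (R → (P → Q)) = 3/8 ↔ 1 = 3/8
~(R ↔ Q) → (~P ↔ (R → (P → Q))) = 1/4 → 3/8 = 1
~(~(R ↔ Q) → (~P ↔ (R → (P → Q)))) = ~1 = 0
~P = ~5/8 = 3/8
R ↔ R = 0 ↔ 0 = 1
~P ↔ (R ↔ R) = 3/8 ↔ 1 = 3/8
R → P = 0 → 5/8 = 1
(~P ↔ (R ↔ R)) ↔ (R → P) = 3/8 ↔ 1 = 3/8
~R = ~0 = 1
~~R = ~1 = 0
~~R ↔ Q = 0 ↔ 1/4 = 3/4
((~P ↔ (R ↔ R)) ↔ (R → P)) → (~~R ↔ Q) = 3/8 → 3/4 = 1
~(~(R ↔ Q) → (~P ↔ (R → (P → Q)))) ↔ (((~P ↔ (R ↔ R)) ↔ (R → P)) → (~~R ↔ Q)) = 0 ↔ 1 = 0
Q → R = 1/4 → 0 = 3/4
(Q → R) → P = 3/4 → 5/8 = 7/8
P → R = 5/8 → 0 = 3/8
~(P → R) = ~3/8 = 5/8
((Q → R) → P) → ~(P → R) = 7/8 → 5/8 = 3/4
Q → Q = 1/4 → 1/4 = 1
P → (Q → Q) = 5/8 → 1 = 1
P → Q = 5/8 → 1/4 = 5/8
Q → (P → Q) = 1/4 → 5/8 = 1
(P → (Q → Q)) → (Q → (P → Q)) = 1 → 1 = 1
Q → R = 1/4 → 0 = 3/4
P ↔ (Q → R) = 5/8 ↔ 3/4 = 7/8
((P → (Q → Q)) → (Q → (P → Q))) ↔ (P ↔ (Q → R)) = 1 ↔ 7/8 = 7/8
(((Q → R) → P) → ~(P → R)) ↔ (((P → (Q → Q)) → (Q → (P → Q))) ↔ (P ↔ (Q → R))) = 3/4 ↔ 7/8 = 7/8
(~(~(R ↔ Q) → (~P ↔ (R → (P → Q)))) ↔ (((~P ↔ (R ↔ R)) ↔ (R → P)) → (~~R ↔ Q))) ↔ ((((Q → R) → P) → ~(P → R)) ↔ (((P → (Q → Q)) → (Q → (P → Q))) ↔ (P ↔ (Q → R)))) = 0 ↔ 7/8 = 1/8

1/8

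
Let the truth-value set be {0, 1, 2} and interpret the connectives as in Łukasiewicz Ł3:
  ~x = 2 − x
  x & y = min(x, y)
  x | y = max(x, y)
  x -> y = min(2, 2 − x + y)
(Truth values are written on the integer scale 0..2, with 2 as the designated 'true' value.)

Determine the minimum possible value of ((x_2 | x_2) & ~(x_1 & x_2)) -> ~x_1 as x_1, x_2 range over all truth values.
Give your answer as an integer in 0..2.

1

Take x_1 = 2, x_2 = 1:
x_2 | x_2 = 1 | 1 = 1
x_1 & x_2 = 2 & 1 = 1
~(x_1 & x_2) = ~1 = 1
(x_2 | x_2) & ~(x_1 & x_2) = 1 & 1 = 1
~x_1 = ~2 = 0
((x_2 | x_2) & ~(x_1 & x_2)) -> ~x_1 = 1 -> 0 = 1
No assignment yields a value below 1, so this is the minimum.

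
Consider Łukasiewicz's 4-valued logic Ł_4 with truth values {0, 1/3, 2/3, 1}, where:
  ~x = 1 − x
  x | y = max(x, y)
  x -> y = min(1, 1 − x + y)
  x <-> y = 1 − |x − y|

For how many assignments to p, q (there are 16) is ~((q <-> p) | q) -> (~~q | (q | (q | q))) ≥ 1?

12

p = 0, q = 0 ↦ 1  ≥
p = 0, q = 1/3 ↦ 1  ≥
p = 0, q = 2/3 ↦ 1  ≥
p = 0, q = 1 ↦ 1  ≥
p = 1/3, q = 0 ↦ 2/3  <
p = 1/3, q = 1/3 ↦ 1  ≥
p = 1/3, q = 2/3 ↦ 1  ≥
p = 1/3, q = 1 ↦ 1  ≥
p = 2/3, q = 0 ↦ 1/3  <
p = 2/3, q = 1/3 ↦ 1  ≥
p = 2/3, q = 2/3 ↦ 1  ≥
p = 2/3, q = 1 ↦ 1  ≥
p = 1, q = 0 ↦ 0  <
p = 1, q = 1/3 ↦ 2/3  <
p = 1, q = 2/3 ↦ 1  ≥
p = 1, q = 1 ↦ 1  ≥
So 12 of the 16 assignments meet the threshold.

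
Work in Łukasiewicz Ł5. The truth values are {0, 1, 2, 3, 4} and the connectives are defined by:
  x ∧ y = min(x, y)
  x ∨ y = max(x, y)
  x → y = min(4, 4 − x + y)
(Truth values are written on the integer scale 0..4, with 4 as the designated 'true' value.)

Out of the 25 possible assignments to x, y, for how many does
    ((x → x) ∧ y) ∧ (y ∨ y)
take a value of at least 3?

10

value 4: 5 assignments (counts)
value 3: 5 assignments (counts)
value 2: 5 assignments
value 1: 5 assignments
value 0: 5 assignments
So 10 of the 25 assignments meet the threshold.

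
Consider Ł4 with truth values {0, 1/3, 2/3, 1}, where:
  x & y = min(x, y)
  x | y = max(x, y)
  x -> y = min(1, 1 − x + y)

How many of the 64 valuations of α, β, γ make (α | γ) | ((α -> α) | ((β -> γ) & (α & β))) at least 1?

value 1: 64 assignments (counts)
So 64 of the 64 assignments meet the threshold.

64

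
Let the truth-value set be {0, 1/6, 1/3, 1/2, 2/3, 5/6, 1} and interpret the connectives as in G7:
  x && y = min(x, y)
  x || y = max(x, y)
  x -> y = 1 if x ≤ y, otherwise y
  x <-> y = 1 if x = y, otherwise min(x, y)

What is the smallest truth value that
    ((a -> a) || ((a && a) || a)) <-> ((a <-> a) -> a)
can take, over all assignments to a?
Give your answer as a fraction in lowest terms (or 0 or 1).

0

Take a = 0:
a -> a = 0 -> 0 = 1
a && a = 0 && 0 = 0
(a && a) || a = 0 || 0 = 0
(a -> a) || ((a && a) || a) = 1 || 0 = 1
a <-> a = 0 <-> 0 = 1
(a <-> a) -> a = 1 -> 0 = 0
((a -> a) || ((a && a) || a)) <-> ((a <-> a) -> a) = 1 <-> 0 = 0
No assignment yields a value below 0, so this is the minimum.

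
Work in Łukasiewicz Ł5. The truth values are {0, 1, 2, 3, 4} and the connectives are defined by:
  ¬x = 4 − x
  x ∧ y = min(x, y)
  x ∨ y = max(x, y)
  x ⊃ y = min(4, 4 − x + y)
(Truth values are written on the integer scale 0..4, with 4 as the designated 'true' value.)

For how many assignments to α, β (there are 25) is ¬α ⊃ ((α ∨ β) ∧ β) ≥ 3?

value 4: 15 assignments (counts)
value 3: 4 assignments (counts)
value 2: 3 assignments
value 1: 2 assignments
value 0: 1 assignment
So 19 of the 25 assignments meet the threshold.

19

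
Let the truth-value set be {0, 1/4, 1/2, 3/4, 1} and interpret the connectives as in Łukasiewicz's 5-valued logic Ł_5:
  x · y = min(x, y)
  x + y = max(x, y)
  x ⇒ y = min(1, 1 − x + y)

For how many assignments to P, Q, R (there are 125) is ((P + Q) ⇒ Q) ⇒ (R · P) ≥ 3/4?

value 1: 27 assignments (counts)
value 3/4: 15 assignments (counts)
value 1/2: 22 assignments
value 1/4: 26 assignments
value 0: 35 assignments
So 42 of the 125 assignments meet the threshold.

42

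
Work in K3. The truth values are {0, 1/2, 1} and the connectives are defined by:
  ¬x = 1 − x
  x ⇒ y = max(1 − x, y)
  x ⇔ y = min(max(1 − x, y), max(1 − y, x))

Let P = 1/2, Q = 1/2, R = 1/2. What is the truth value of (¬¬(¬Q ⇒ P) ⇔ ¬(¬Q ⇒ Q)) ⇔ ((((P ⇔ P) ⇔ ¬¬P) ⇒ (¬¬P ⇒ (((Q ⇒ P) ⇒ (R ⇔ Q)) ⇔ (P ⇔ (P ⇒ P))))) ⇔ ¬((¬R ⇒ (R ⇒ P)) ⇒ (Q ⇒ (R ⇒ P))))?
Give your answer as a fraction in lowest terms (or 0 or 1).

1/2

¬Q = ¬1/2 = 1/2
¬Q ⇒ P = 1/2 ⇒ 1/2 = 1/2
¬(¬Q ⇒ P) = ¬1/2 = 1/2
¬¬(¬Q ⇒ P) = ¬1/2 = 1/2
¬Q = ¬1/2 = 1/2
¬Q ⇒ Q = 1/2 ⇒ 1/2 = 1/2
¬(¬Q ⇒ Q) = ¬1/2 = 1/2
¬¬(¬Q ⇒ P) ⇔ ¬(¬Q ⇒ Q) = 1/2 ⇔ 1/2 = 1/2
P ⇔ P = 1/2 ⇔ 1/2 = 1/2
¬P = ¬1/2 = 1/2
¬¬P = ¬1/2 = 1/2
(P ⇔ P) ⇔ ¬¬P = 1/2 ⇔ 1/2 = 1/2
¬P = ¬1/2 = 1/2
¬¬P = ¬1/2 = 1/2
Q ⇒ P = 1/2 ⇒ 1/2 = 1/2
R ⇔ Q = 1/2 ⇔ 1/2 = 1/2
(Q ⇒ P) ⇒ (R ⇔ Q) = 1/2 ⇒ 1/2 = 1/2
P ⇒ P = 1/2 ⇒ 1/2 = 1/2
P ⇔ (P ⇒ P) = 1/2 ⇔ 1/2 = 1/2
((Q ⇒ P) ⇒ (R ⇔ Q)) ⇔ (P ⇔ (P ⇒ P)) = 1/2 ⇔ 1/2 = 1/2
¬¬P ⇒ (((Q ⇒ P) ⇒ (R ⇔ Q)) ⇔ (P ⇔ (P ⇒ P))) = 1/2 ⇒ 1/2 = 1/2
((P ⇔ P) ⇔ ¬¬P) ⇒ (¬¬P ⇒ (((Q ⇒ P) ⇒ (R ⇔ Q)) ⇔ (P ⇔ (P ⇒ P)))) = 1/2 ⇒ 1/2 = 1/2
¬R = ¬1/2 = 1/2
R ⇒ P = 1/2 ⇒ 1/2 = 1/2
¬R ⇒ (R ⇒ P) = 1/2 ⇒ 1/2 = 1/2
R ⇒ P = 1/2 ⇒ 1/2 = 1/2
Q ⇒ (R ⇒ P) = 1/2 ⇒ 1/2 = 1/2
(¬R ⇒ (R ⇒ P)) ⇒ (Q ⇒ (R ⇒ P)) = 1/2 ⇒ 1/2 = 1/2
¬((¬R ⇒ (R ⇒ P)) ⇒ (Q ⇒ (R ⇒ P))) = ¬1/2 = 1/2
(((P ⇔ P) ⇔ ¬¬P) ⇒ (¬¬P ⇒ (((Q ⇒ P) ⇒ (R ⇔ Q)) ⇔ (P ⇔ (P ⇒ P))))) ⇔ ¬((¬R ⇒ (R ⇒ P)) ⇒ (Q ⇒ (R ⇒ P))) = 1/2 ⇔ 1/2 = 1/2
(¬¬(¬Q ⇒ P) ⇔ ¬(¬Q ⇒ Q)) ⇔ ((((P ⇔ P) ⇔ ¬¬P) ⇒ (¬¬P ⇒ (((Q ⇒ P) ⇒ (R ⇔ Q)) ⇔ (P ⇔ (P ⇒ P))))) ⇔ ¬((¬R ⇒ (R ⇒ P)) ⇒ (Q ⇒ (R ⇒ P)))) = 1/2 ⇔ 1/2 = 1/2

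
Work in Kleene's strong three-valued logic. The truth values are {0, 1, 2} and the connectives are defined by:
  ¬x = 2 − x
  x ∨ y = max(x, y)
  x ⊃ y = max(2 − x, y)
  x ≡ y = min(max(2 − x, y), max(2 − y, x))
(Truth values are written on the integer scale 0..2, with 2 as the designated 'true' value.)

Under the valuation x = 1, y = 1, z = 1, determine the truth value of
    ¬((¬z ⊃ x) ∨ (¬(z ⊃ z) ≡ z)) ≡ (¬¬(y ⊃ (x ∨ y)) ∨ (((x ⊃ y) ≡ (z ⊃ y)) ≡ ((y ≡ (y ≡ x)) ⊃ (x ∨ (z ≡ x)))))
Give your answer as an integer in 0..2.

1

¬z = ¬1 = 1
¬z ⊃ x = 1 ⊃ 1 = 1
z ⊃ z = 1 ⊃ 1 = 1
¬(z ⊃ z) = ¬1 = 1
¬(z ⊃ z) ≡ z = 1 ≡ 1 = 1
(¬z ⊃ x) ∨ (¬(z ⊃ z) ≡ z) = 1 ∨ 1 = 1
¬((¬z ⊃ x) ∨ (¬(z ⊃ z) ≡ z)) = ¬1 = 1
x ∨ y = 1 ∨ 1 = 1
y ⊃ (x ∨ y) = 1 ⊃ 1 = 1
¬(y ⊃ (x ∨ y)) = ¬1 = 1
¬¬(y ⊃ (x ∨ y)) = ¬1 = 1
x ⊃ y = 1 ⊃ 1 = 1
z ⊃ y = 1 ⊃ 1 = 1
(x ⊃ y) ≡ (z ⊃ y) = 1 ≡ 1 = 1
y ≡ x = 1 ≡ 1 = 1
y ≡ (y ≡ x) = 1 ≡ 1 = 1
z ≡ x = 1 ≡ 1 = 1
x ∨ (z ≡ x) = 1 ∨ 1 = 1
(y ≡ (y ≡ x)) ⊃ (x ∨ (z ≡ x)) = 1 ⊃ 1 = 1
((x ⊃ y) ≡ (z ⊃ y)) ≡ ((y ≡ (y ≡ x)) ⊃ (x ∨ (z ≡ x))) = 1 ≡ 1 = 1
¬¬(y ⊃ (x ∨ y)) ∨ (((x ⊃ y) ≡ (z ⊃ y)) ≡ ((y ≡ (y ≡ x)) ⊃ (x ∨ (z ≡ x)))) = 1 ∨ 1 = 1
¬((¬z ⊃ x) ∨ (¬(z ⊃ z) ≡ z)) ≡ (¬¬(y ⊃ (x ∨ y)) ∨ (((x ⊃ y) ≡ (z ⊃ y)) ≡ ((y ≡ (y ≡ x)) ⊃ (x ∨ (z ≡ x))))) = 1 ≡ 1 = 1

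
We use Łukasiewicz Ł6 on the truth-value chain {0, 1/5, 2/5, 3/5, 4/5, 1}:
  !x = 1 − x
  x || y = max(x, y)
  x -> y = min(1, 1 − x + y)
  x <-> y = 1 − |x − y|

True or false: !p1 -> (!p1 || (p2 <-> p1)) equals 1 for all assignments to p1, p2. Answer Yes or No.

At p1 = 2/5, p2 = 1, for instance:
!p1 = !2/5 = 3/5
p2 <-> p1 = 1 <-> 2/5 = 2/5
!p1 || (p2 <-> p1) = 3/5 || 2/5 = 3/5
!p1 -> (!p1 || (p2 <-> p1)) = 3/5 -> 3/5 = 1
and checking the remaining 35 assignments likewise gives ≥ 1 in every case.

Yes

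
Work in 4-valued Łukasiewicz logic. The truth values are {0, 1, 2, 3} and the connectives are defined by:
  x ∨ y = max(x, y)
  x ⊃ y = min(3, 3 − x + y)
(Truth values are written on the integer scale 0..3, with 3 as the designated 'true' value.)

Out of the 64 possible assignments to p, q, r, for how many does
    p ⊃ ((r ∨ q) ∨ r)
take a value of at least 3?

value 3: 50 assignments (counts)
value 2: 9 assignments
value 1: 4 assignments
value 0: 1 assignment
So 50 of the 64 assignments meet the threshold.

50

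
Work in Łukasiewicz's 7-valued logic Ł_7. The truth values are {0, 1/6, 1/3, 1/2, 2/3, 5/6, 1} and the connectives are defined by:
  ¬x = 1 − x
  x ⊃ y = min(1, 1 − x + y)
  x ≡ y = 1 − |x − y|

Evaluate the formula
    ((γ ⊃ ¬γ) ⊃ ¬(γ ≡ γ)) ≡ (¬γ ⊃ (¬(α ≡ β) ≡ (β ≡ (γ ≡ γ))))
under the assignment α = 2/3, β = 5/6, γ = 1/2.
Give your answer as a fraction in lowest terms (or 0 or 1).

¬γ = ¬1/2 = 1/2
γ ⊃ ¬γ = 1/2 ⊃ 1/2 = 1
γ ≡ γ = 1/2 ≡ 1/2 = 1
¬(γ ≡ γ) = ¬1 = 0
(γ ⊃ ¬γ) ⊃ ¬(γ ≡ γ) = 1 ⊃ 0 = 0
¬γ = ¬1/2 = 1/2
α ≡ β = 2/3 ≡ 5/6 = 5/6
¬(α ≡ β) = ¬5/6 = 1/6
γ ≡ γ = 1/2 ≡ 1/2 = 1
β ≡ (γ ≡ γ) = 5/6 ≡ 1 = 5/6
¬(α ≡ β) ≡ (β ≡ (γ ≡ γ)) = 1/6 ≡ 5/6 = 1/3
¬γ ⊃ (¬(α ≡ β) ≡ (β ≡ (γ ≡ γ))) = 1/2 ⊃ 1/3 = 5/6
((γ ⊃ ¬γ) ⊃ ¬(γ ≡ γ)) ≡ (¬γ ⊃ (¬(α ≡ β) ≡ (β ≡ (γ ≡ γ)))) = 0 ≡ 5/6 = 1/6

1/6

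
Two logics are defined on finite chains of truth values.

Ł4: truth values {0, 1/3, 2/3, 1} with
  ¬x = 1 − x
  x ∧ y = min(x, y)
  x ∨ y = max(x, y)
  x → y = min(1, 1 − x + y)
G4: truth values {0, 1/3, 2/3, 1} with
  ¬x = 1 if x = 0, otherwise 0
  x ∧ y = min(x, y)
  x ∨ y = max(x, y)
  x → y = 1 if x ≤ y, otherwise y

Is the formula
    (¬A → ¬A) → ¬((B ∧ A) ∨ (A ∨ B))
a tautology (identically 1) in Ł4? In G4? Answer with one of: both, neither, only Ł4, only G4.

neither

In Ł4: at A = 0, B = 1/3 the value is 2/3 — not a tautology.
In G4: at A = 0, B = 1/3 the value is 0 — not a tautology.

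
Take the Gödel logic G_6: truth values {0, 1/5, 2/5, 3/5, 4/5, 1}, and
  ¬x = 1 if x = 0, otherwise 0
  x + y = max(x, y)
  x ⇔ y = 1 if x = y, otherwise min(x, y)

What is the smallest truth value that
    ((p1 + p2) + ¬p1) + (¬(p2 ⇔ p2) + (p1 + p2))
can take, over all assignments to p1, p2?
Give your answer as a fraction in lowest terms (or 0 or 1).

1/5

Take p1 = 1/5, p2 = 0:
p1 + p2 = 1/5 + 0 = 1/5
¬p1 = ¬1/5 = 0
(p1 + p2) + ¬p1 = 1/5 + 0 = 1/5
p2 ⇔ p2 = 0 ⇔ 0 = 1
¬(p2 ⇔ p2) = ¬1 = 0
p1 + p2 = 1/5 + 0 = 1/5
¬(p2 ⇔ p2) + (p1 + p2) = 0 + 1/5 = 1/5
((p1 + p2) + ¬p1) + (¬(p2 ⇔ p2) + (p1 + p2)) = 1/5 + 1/5 = 1/5
No assignment yields a value below 1/5, so this is the minimum.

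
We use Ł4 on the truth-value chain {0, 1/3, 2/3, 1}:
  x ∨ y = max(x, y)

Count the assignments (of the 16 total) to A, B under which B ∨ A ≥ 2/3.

A = 0, B = 0 ↦ 0  <
A = 0, B = 1/3 ↦ 1/3  <
A = 0, B = 2/3 ↦ 2/3  ≥
A = 0, B = 1 ↦ 1  ≥
A = 1/3, B = 0 ↦ 1/3  <
A = 1/3, B = 1/3 ↦ 1/3  <
A = 1/3, B = 2/3 ↦ 2/3  ≥
A = 1/3, B = 1 ↦ 1  ≥
A = 2/3, B = 0 ↦ 2/3  ≥
A = 2/3, B = 1/3 ↦ 2/3  ≥
A = 2/3, B = 2/3 ↦ 2/3  ≥
A = 2/3, B = 1 ↦ 1  ≥
A = 1, B = 0 ↦ 1  ≥
A = 1, B = 1/3 ↦ 1  ≥
A = 1, B = 2/3 ↦ 1  ≥
A = 1, B = 1 ↦ 1  ≥
So 12 of the 16 assignments meet the threshold.

12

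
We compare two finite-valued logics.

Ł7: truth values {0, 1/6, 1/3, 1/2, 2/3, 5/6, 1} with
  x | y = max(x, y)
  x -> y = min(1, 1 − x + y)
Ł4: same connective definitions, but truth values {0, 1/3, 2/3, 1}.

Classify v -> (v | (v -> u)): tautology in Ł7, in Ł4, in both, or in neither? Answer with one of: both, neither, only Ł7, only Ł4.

In Ł7: every assignment gives 1 — tautology.
In Ł4: every assignment gives 1 — tautology.

both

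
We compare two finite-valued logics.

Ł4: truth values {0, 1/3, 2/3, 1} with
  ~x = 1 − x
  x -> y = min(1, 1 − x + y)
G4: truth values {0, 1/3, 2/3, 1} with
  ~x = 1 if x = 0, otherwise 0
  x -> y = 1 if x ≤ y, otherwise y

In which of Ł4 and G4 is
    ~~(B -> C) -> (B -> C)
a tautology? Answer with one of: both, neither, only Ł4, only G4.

only Ł4

In Ł4: every assignment gives 1 — tautology.
In G4: at B = 2/3, C = 1/3 the value is 1/3 — not a tautology.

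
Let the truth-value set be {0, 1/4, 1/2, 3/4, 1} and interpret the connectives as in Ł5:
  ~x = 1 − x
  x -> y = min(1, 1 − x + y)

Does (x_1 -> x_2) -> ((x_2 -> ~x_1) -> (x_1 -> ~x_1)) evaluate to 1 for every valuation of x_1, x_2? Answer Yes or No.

Yes

At x_1 = 1/4, x_2 = 1, for instance:
x_1 -> x_2 = 1/4 -> 1 = 1
~x_1 = ~1/4 = 3/4
x_2 -> ~x_1 = 1 -> 3/4 = 3/4
x_1 -> ~x_1 = 1/4 -> 3/4 = 1
(x_2 -> ~x_1) -> (x_1 -> ~x_1) = 3/4 -> 1 = 1
(x_1 -> x_2) -> ((x_2 -> ~x_1) -> (x_1 -> ~x_1)) = 1 -> 1 = 1
and checking the remaining 24 assignments likewise gives ≥ 1 in every case.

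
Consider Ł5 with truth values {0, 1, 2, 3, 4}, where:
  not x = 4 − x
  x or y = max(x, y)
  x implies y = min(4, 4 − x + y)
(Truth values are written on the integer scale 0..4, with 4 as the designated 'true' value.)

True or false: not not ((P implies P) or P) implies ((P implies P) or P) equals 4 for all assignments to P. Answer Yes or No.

Yes

P = 0 ↦ 4
P = 1 ↦ 4
P = 2 ↦ 4
P = 3 ↦ 4
P = 4 ↦ 4
Every assignment gives a value ≥ 4.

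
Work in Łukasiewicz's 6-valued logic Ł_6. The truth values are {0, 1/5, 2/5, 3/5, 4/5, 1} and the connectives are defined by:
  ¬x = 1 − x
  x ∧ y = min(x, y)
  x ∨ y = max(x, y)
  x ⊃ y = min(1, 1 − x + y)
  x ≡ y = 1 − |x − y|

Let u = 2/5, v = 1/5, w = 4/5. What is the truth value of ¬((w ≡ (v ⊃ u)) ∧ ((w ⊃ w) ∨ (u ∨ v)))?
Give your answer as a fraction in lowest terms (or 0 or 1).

v ⊃ u = 1/5 ⊃ 2/5 = 1
w ≡ (v ⊃ u) = 4/5 ≡ 1 = 4/5
w ⊃ w = 4/5 ⊃ 4/5 = 1
u ∨ v = 2/5 ∨ 1/5 = 2/5
(w ⊃ w) ∨ (u ∨ v) = 1 ∨ 2/5 = 1
(w ≡ (v ⊃ u)) ∧ ((w ⊃ w) ∨ (u ∨ v)) = 4/5 ∧ 1 = 4/5
¬((w ≡ (v ⊃ u)) ∧ ((w ⊃ w) ∨ (u ∨ v))) = ¬4/5 = 1/5

1/5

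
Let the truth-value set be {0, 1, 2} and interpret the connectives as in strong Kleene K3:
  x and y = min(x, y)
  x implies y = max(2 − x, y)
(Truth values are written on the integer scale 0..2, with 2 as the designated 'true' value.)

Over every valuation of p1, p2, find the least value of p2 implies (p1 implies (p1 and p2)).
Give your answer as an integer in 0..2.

1

Take p1 = 1, p2 = 1:
p1 and p2 = 1 and 1 = 1
p1 implies (p1 and p2) = 1 implies 1 = 1
p2 implies (p1 implies (p1 and p2)) = 1 implies 1 = 1
No assignment yields a value below 1, so this is the minimum.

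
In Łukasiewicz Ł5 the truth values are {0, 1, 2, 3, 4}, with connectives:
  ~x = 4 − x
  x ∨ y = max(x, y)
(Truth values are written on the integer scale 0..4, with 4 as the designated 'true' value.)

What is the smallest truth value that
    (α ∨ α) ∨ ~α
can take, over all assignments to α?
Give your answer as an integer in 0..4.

2

Take α = 2:
α ∨ α = 2 ∨ 2 = 2
~α = ~2 = 2
(α ∨ α) ∨ ~α = 2 ∨ 2 = 2
No assignment yields a value below 2, so this is the minimum.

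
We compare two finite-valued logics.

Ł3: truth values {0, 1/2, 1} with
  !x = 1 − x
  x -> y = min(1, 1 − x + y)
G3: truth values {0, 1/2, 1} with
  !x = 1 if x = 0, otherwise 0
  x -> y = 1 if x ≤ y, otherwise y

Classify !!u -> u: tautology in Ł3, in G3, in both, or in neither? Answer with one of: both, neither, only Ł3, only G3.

In Ł3: every assignment gives 1 — tautology.
In G3: at u = 1/2 the value is 1/2 — not a tautology.

only Ł3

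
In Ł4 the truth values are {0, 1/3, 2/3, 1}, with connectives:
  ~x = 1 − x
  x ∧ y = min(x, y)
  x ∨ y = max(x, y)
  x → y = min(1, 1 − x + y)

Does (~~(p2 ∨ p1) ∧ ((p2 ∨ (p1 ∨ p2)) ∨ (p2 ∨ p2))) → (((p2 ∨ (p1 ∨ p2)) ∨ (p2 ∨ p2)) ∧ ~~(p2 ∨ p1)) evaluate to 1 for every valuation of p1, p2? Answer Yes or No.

p1 = 0, p2 = 0 ↦ 1
p1 = 0, p2 = 1/3 ↦ 1
p1 = 0, p2 = 2/3 ↦ 1
p1 = 0, p2 = 1 ↦ 1
p1 = 1/3, p2 = 0 ↦ 1
p1 = 1/3, p2 = 1/3 ↦ 1
p1 = 1/3, p2 = 2/3 ↦ 1
p1 = 1/3, p2 = 1 ↦ 1
p1 = 2/3, p2 = 0 ↦ 1
p1 = 2/3, p2 = 1/3 ↦ 1
p1 = 2/3, p2 = 2/3 ↦ 1
p1 = 2/3, p2 = 1 ↦ 1
p1 = 1, p2 = 0 ↦ 1
p1 = 1, p2 = 1/3 ↦ 1
p1 = 1, p2 = 2/3 ↦ 1
p1 = 1, p2 = 1 ↦ 1
Every assignment gives a value ≥ 1.

Yes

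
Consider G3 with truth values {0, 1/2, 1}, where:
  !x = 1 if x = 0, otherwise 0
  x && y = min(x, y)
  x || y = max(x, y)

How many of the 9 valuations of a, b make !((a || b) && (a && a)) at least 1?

a = 0, b = 0 ↦ 1  ≥
a = 0, b = 1/2 ↦ 1  ≥
a = 0, b = 1 ↦ 1  ≥
a = 1/2, b = 0 ↦ 0  <
a = 1/2, b = 1/2 ↦ 0  <
a = 1/2, b = 1 ↦ 0  <
a = 1, b = 0 ↦ 0  <
a = 1, b = 1/2 ↦ 0  <
a = 1, b = 1 ↦ 0  <
So 3 of the 9 assignments meet the threshold.

3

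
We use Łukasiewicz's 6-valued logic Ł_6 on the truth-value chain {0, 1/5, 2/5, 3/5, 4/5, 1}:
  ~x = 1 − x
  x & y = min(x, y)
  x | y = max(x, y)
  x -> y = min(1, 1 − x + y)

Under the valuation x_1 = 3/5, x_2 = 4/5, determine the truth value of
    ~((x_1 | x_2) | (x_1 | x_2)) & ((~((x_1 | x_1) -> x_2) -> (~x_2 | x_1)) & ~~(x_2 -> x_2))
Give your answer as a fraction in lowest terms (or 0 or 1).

1/5

x_1 | x_2 = 3/5 | 4/5 = 4/5
x_1 | x_2 = 3/5 | 4/5 = 4/5
(x_1 | x_2) | (x_1 | x_2) = 4/5 | 4/5 = 4/5
~((x_1 | x_2) | (x_1 | x_2)) = ~4/5 = 1/5
x_1 | x_1 = 3/5 | 3/5 = 3/5
(x_1 | x_1) -> x_2 = 3/5 -> 4/5 = 1
~((x_1 | x_1) -> x_2) = ~1 = 0
~x_2 = ~4/5 = 1/5
~x_2 | x_1 = 1/5 | 3/5 = 3/5
~((x_1 | x_1) -> x_2) -> (~x_2 | x_1) = 0 -> 3/5 = 1
x_2 -> x_2 = 4/5 -> 4/5 = 1
~(x_2 -> x_2) = ~1 = 0
~~(x_2 -> x_2) = ~0 = 1
(~((x_1 | x_1) -> x_2) -> (~x_2 | x_1)) & ~~(x_2 -> x_2) = 1 & 1 = 1
~((x_1 | x_2) | (x_1 | x_2)) & ((~((x_1 | x_1) -> x_2) -> (~x_2 | x_1)) & ~~(x_2 -> x_2)) = 1/5 & 1 = 1/5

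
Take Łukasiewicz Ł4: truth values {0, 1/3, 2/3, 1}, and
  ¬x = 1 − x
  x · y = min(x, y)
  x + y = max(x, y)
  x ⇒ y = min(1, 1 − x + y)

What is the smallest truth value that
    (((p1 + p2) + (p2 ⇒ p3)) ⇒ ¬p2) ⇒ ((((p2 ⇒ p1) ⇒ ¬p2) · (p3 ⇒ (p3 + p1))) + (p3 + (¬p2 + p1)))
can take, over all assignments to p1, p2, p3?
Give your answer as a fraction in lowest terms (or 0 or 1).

2/3

Take p1 = 1/3, p2 = 1/3, p3 = 0:
p1 + p2 = 1/3 + 1/3 = 1/3
p2 ⇒ p3 = 1/3 ⇒ 0 = 2/3
(p1 + p2) + (p2 ⇒ p3) = 1/3 + 2/3 = 2/3
¬p2 = ¬1/3 = 2/3
((p1 + p2) + (p2 ⇒ p3)) ⇒ ¬p2 = 2/3 ⇒ 2/3 = 1
p2 ⇒ p1 = 1/3 ⇒ 1/3 = 1
¬p2 = ¬1/3 = 2/3
(p2 ⇒ p1) ⇒ ¬p2 = 1 ⇒ 2/3 = 2/3
p3 + p1 = 0 + 1/3 = 1/3
p3 ⇒ (p3 + p1) = 0 ⇒ 1/3 = 1
((p2 ⇒ p1) ⇒ ¬p2) · (p3 ⇒ (p3 + p1)) = 2/3 · 1 = 2/3
¬p2 = ¬1/3 = 2/3
¬p2 + p1 = 2/3 + 1/3 = 2/3
p3 + (¬p2 + p1) = 0 + 2/3 = 2/3
(((p2 ⇒ p1) ⇒ ¬p2) · (p3 ⇒ (p3 + p1))) + (p3 + (¬p2 + p1)) = 2/3 + 2/3 = 2/3
(((p1 + p2) + (p2 ⇒ p3)) ⇒ ¬p2) ⇒ ((((p2 ⇒ p1) ⇒ ¬p2) · (p3 ⇒ (p3 + p1))) + (p3 + (¬p2 + p1))) = 1 ⇒ 2/3 = 2/3
No assignment yields a value below 2/3, so this is the minimum.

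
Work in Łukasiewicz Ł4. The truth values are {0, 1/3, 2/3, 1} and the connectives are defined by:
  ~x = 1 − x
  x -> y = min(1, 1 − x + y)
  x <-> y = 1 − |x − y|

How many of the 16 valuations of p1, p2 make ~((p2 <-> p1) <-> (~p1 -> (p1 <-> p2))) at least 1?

1

p1 = 0, p2 = 0 ↦ 0  <
p1 = 0, p2 = 1/3 ↦ 0  <
p1 = 0, p2 = 2/3 ↦ 0  <
p1 = 0, p2 = 1 ↦ 0  <
p1 = 1/3, p2 = 0 ↦ 1/3  <
p1 = 1/3, p2 = 1/3 ↦ 0  <
p1 = 1/3, p2 = 2/3 ↦ 1/3  <
p1 = 1/3, p2 = 1 ↦ 1/3  <
p1 = 2/3, p2 = 0 ↦ 2/3  <
p1 = 2/3, p2 = 1/3 ↦ 1/3  <
p1 = 2/3, p2 = 2/3 ↦ 0  <
p1 = 2/3, p2 = 1 ↦ 1/3  <
p1 = 1, p2 = 0 ↦ 1  ≥
p1 = 1, p2 = 1/3 ↦ 2/3  <
p1 = 1, p2 = 2/3 ↦ 1/3  <
p1 = 1, p2 = 1 ↦ 0  <
So 1 of the 16 assignments meets the threshold.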